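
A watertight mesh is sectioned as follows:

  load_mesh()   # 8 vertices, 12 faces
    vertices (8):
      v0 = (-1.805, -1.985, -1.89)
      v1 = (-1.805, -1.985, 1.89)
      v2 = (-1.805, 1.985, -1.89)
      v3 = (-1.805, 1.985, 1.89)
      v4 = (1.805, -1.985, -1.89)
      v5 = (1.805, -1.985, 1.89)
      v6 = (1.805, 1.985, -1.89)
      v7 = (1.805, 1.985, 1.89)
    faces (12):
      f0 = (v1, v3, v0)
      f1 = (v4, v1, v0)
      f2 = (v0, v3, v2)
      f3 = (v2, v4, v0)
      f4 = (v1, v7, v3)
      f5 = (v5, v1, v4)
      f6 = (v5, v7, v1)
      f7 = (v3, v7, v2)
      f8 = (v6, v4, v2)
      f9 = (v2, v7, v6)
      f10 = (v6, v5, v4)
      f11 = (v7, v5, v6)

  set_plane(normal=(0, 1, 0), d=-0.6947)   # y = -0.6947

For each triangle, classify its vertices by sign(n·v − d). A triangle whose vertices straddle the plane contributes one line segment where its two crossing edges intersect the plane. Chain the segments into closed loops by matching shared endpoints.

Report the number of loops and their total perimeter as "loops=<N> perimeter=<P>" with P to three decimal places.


loops=1 perimeter=14.780

Straddling triangles (8 of 12):
  (v1,v3,v0) [-+-] → (-1.805, -0.6947, 1.89)–(-1.805, -0.6947, -0.661452)  len=2.5515
  (v0,v3,v2) [-++] → (-1.805, -0.6947, -0.661452)–(-1.805, -0.6947, -1.89)  len=1.2285
  (v2,v4,v0) [+--] → (0.631705, -0.6947, -1.89)–(-1.805, -0.6947, -1.89)  len=2.4367
  (v1,v7,v3) [-++] → (-0.631705, -0.6947, 1.89)–(-1.805, -0.6947, 1.89)  len=1.1733
  (v5,v7,v1) [-+-] → (1.805, -0.6947, 1.89)–(-0.631705, -0.6947, 1.89)  len=2.4367
  (v6,v4,v2) [+-+] → (1.805, -0.6947, -1.89)–(0.631705, -0.6947, -1.89)  len=1.1733
  (v6,v5,v4) [+--] → (1.805, -0.6947, 0.661452)–(1.805, -0.6947, -1.89)  len=2.5515
  (v7,v5,v6) [+-+] → (1.805, -0.6947, 1.89)–(1.805, -0.6947, 0.661452)  len=1.2285

Chained into 1 loop(s):
  loop 1: 8 segments, perimeter = 14.7800
Total perimeter = 14.780


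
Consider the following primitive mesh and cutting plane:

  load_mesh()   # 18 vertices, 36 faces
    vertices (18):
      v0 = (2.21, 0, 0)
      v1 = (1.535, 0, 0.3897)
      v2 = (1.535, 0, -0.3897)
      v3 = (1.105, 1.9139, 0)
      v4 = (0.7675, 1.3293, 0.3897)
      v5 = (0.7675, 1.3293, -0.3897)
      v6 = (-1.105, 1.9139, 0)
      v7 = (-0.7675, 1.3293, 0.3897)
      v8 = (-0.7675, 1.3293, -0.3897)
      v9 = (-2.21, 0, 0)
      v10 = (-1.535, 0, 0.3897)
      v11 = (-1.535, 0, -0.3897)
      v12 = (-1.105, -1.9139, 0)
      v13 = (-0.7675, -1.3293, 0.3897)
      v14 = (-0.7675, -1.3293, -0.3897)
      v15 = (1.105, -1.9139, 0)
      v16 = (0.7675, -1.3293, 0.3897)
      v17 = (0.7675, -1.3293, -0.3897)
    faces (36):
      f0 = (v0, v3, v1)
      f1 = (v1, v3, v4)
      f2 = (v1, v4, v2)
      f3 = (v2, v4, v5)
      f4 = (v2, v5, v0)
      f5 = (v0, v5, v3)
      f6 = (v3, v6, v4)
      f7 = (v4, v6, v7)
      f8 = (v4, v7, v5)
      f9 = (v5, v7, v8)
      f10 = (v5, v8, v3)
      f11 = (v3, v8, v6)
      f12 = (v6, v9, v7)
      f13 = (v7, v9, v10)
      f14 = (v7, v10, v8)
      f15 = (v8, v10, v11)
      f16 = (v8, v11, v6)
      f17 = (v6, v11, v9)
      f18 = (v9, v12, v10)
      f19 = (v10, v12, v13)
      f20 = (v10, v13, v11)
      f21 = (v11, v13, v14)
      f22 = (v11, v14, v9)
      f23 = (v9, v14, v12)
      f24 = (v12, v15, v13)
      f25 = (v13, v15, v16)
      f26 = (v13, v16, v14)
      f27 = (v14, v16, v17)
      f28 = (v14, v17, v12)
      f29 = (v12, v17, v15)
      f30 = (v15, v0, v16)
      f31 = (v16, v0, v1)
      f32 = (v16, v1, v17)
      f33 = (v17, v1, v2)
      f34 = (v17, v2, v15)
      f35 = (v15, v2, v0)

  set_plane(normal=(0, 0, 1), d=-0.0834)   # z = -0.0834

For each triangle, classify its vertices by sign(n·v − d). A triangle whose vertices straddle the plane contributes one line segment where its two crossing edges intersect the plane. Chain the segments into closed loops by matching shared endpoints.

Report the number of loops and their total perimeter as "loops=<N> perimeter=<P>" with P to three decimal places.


loops=2 perimeter=21.603

Straddling triangles (24 of 36):
  (v1,v4,v2) [++-] → (1.23338, 0.522408, -0.0834)–(1.535, 0, -0.0834)  len=0.6032
  (v2,v4,v5) [-+-] → (1.23338, 0.522408, -0.0834)–(0.7675, 1.3293, -0.0834)  len=0.9317
  (v2,v5,v0) [--+] → (1.90129, 0.284485, -0.0834)–(2.06554, 0, -0.0834)  len=0.3285
  (v0,v5,v3) [+-+] → (1.90129, 0.284485, -0.0834)–(1.03277, 1.78879, -0.0834)  len=1.7370
  (v4,v7,v5) [++-] → (0.164253, 1.3293, -0.0834)–(0.7675, 1.3293, -0.0834)  len=0.6032
  (v5,v7,v8) [-+-] → (0.164253, 1.3293, -0.0834)–(-0.7675, 1.3293, -0.0834)  len=0.9318
  (v5,v8,v3) [--+] → (0.704265, 1.78879, -0.0834)–(1.03277, 1.78879, -0.0834)  len=0.3285
  (v3,v8,v6) [+-+] → (0.704265, 1.78879, -0.0834)–(-1.03277, 1.78879, -0.0834)  len=1.7370
  (v7,v10,v8) [++-] → (-1.06912, 0.806892, -0.0834)–(-0.7675, 1.3293, -0.0834)  len=0.6032
  (v8,v10,v11) [-+-] → (-1.06912, 0.806892, -0.0834)–(-1.535, 0, -0.0834)  len=0.9317
  (v8,v11,v6) [--+] → (-1.19702, 1.5043, -0.0834)–(-1.03277, 1.78879, -0.0834)  len=0.3285
  (v6,v11,v9) [+-+] → (-1.19702, 1.5043, -0.0834)–(-2.06554, 0, -0.0834)  len=1.7370
  (v10,v13,v11) [++-] → (-1.23338, -0.522408, -0.0834)–(-1.535, 0, -0.0834)  len=0.6032
  (v11,v13,v14) [-+-] → (-1.23338, -0.522408, -0.0834)–(-0.7675, -1.3293, -0.0834)  len=0.9317
  (v11,v14,v9) [--+] → (-1.90129, -0.284485, -0.0834)–(-2.06554, 0, -0.0834)  len=0.3285
  (v9,v14,v12) [+-+] → (-1.90129, -0.284485, -0.0834)–(-1.03277, -1.78879, -0.0834)  len=1.7370
  (v13,v16,v14) [++-] → (-0.164253, -1.3293, -0.0834)–(-0.7675, -1.3293, -0.0834)  len=0.6032
  (v14,v16,v17) [-+-] → (-0.164253, -1.3293, -0.0834)–(0.7675, -1.3293, -0.0834)  len=0.9318
  (v14,v17,v12) [--+] → (-0.704265, -1.78879, -0.0834)–(-1.03277, -1.78879, -0.0834)  len=0.3285
  (v12,v17,v15) [+-+] → (-0.704265, -1.78879, -0.0834)–(1.03277, -1.78879, -0.0834)  len=1.7370
  (v16,v1,v17) [++-] → (1.06912, -0.806892, -0.0834)–(0.7675, -1.3293, -0.0834)  len=0.6032
  (v17,v1,v2) [-+-] → (1.06912, -0.806892, -0.0834)–(1.535, 0, -0.0834)  len=0.9317
  (v17,v2,v15) [--+] → (1.19702, -1.5043, -0.0834)–(1.03277, -1.78879, -0.0834)  len=0.3285
  (v15,v2,v0) [+-+] → (1.19702, -1.5043, -0.0834)–(2.06554, 0, -0.0834)  len=1.7370

Chained into 2 loop(s):
  loop 1: 12 segments, perimeter = 9.2098
  loop 2: 12 segments, perimeter = 12.3932
Total perimeter = 21.603


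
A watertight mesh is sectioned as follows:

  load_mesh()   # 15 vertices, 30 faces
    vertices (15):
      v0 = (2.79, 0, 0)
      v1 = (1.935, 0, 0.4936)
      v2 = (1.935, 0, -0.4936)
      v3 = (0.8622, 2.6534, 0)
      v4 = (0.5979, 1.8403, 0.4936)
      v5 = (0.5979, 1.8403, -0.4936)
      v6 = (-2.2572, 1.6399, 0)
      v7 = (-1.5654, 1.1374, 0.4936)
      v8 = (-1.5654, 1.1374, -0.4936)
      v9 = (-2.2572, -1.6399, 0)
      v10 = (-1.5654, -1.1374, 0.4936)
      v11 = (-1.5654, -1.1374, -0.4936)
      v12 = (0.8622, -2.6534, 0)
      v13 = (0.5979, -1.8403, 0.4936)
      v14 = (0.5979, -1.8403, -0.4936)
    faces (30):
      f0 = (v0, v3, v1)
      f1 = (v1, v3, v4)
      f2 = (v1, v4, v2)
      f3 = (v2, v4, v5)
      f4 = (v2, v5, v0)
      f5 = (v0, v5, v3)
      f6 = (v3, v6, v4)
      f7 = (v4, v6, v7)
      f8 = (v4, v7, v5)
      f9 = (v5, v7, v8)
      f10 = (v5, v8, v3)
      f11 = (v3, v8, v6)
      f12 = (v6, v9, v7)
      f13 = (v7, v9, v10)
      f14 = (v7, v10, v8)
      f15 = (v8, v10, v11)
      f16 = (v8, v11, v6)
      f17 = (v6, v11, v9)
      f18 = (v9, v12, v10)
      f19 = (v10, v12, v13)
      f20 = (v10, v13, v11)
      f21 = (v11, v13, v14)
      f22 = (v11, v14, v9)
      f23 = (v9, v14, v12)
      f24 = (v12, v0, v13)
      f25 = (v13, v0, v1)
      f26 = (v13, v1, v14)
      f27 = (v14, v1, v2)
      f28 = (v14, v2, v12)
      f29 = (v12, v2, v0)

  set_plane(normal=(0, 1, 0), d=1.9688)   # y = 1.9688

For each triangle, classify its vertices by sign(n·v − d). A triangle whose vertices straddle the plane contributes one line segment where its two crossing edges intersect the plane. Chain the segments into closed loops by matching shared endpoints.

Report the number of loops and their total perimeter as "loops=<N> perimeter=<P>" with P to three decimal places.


Straddling triangles (6 of 30):
  (v0,v3,v1) [-+-] → (1.35959, 1.9688, 0)–(1.13899, 1.9688, 0.127353)  len=0.2547
  (v1,v3,v4) [-+-] → (1.13899, 1.9688, 0.127353)–(0.639669, 1.9688, 0.415593)  len=0.5765
  (v0,v5,v3) [--+] → (0.639669, 1.9688, -0.415593)–(1.35959, 1.9688, 0)  len=0.8313
  (v3,v6,v4) [+--] → (-1.2449, 1.9688, 0)–(0.639669, 1.9688, 0.415593)  len=1.9298
  (v5,v8,v3) [--+] → (-0.234063, 1.9688, -0.222901)–(0.639669, 1.9688, -0.415593)  len=0.8947
  (v3,v8,v6) [+--] → (-0.234063, 1.9688, -0.222901)–(-1.2449, 1.9688, 0)  len=1.0351

Chained into 1 loop(s):
  loop 1: 6 segments, perimeter = 5.5222
Total perimeter = 5.522

loops=1 perimeter=5.522


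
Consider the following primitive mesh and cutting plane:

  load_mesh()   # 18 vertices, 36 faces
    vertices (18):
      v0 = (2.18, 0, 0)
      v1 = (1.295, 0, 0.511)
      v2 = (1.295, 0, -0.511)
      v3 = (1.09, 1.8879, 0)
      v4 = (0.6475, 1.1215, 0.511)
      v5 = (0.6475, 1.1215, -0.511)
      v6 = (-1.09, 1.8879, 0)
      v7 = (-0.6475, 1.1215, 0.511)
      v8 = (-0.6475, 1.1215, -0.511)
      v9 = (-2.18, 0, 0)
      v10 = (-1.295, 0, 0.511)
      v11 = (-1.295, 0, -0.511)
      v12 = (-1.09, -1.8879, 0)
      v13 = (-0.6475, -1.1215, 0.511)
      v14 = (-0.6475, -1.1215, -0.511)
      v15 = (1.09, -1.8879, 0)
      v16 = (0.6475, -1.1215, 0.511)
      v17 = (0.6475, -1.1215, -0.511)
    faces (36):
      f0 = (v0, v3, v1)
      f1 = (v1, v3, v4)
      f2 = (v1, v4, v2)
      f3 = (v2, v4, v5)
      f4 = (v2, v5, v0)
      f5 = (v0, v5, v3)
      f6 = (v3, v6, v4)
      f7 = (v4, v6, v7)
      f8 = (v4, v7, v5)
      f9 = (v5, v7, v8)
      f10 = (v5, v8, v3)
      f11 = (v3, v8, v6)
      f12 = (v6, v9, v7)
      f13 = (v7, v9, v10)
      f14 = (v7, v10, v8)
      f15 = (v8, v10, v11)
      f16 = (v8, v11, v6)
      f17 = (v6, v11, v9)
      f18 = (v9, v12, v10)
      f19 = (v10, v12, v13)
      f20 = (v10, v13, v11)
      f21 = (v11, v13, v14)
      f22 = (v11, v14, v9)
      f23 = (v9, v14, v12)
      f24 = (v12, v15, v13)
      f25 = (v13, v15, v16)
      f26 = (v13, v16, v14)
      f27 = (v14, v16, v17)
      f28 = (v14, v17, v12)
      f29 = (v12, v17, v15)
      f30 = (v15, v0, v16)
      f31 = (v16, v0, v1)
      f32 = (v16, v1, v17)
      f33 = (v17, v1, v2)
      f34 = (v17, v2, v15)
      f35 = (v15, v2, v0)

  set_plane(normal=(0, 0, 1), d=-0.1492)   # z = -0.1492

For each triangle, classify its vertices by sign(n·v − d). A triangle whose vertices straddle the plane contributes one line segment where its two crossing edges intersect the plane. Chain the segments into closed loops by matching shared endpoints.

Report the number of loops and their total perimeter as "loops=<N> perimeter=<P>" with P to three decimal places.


Straddling triangles (24 of 36):
  (v1,v4,v2) [++-] → (1.06578, 0.397024, -0.1492)–(1.295, 0, -0.1492)  len=0.4584
  (v2,v4,v5) [-+-] → (1.06578, 0.397024, -0.1492)–(0.6475, 1.1215, -0.1492)  len=0.8366
  (v2,v5,v0) [--+] → (1.73255, 0.327452, -0.1492)–(1.9216, 0, -0.1492)  len=0.3781
  (v0,v5,v3) [+-+] → (1.73255, 0.327452, -0.1492)–(0.9608, 1.66413, -0.1492)  len=1.5435
  (v4,v7,v5) [++-] → (0.189055, 1.1215, -0.1492)–(0.6475, 1.1215, -0.1492)  len=0.4584
  (v5,v7,v8) [-+-] → (0.189055, 1.1215, -0.1492)–(-0.6475, 1.1215, -0.1492)  len=0.8366
  (v5,v8,v3) [--+] → (0.582691, 1.66413, -0.1492)–(0.9608, 1.66413, -0.1492)  len=0.3781
  (v3,v8,v6) [+-+] → (0.582691, 1.66413, -0.1492)–(-0.9608, 1.66413, -0.1492)  len=1.5435
  (v7,v10,v8) [++-] → (-0.876723, 0.724476, -0.1492)–(-0.6475, 1.1215, -0.1492)  len=0.4584
  (v8,v10,v11) [-+-] → (-0.876723, 0.724476, -0.1492)–(-1.295, 0, -0.1492)  len=0.8366
  (v8,v11,v6) [--+] → (-1.14986, 1.33668, -0.1492)–(-0.9608, 1.66413, -0.1492)  len=0.3781
  (v6,v11,v9) [+-+] → (-1.14986, 1.33668, -0.1492)–(-1.9216, 0, -0.1492)  len=1.5435
  (v10,v13,v11) [++-] → (-1.06578, -0.397024, -0.1492)–(-1.295, 0, -0.1492)  len=0.4584
  (v11,v13,v14) [-+-] → (-1.06578, -0.397024, -0.1492)–(-0.6475, -1.1215, -0.1492)  len=0.8366
  (v11,v14,v9) [--+] → (-1.73255, -0.327452, -0.1492)–(-1.9216, 0, -0.1492)  len=0.3781
  (v9,v14,v12) [+-+] → (-1.73255, -0.327452, -0.1492)–(-0.9608, -1.66413, -0.1492)  len=1.5435
  (v13,v16,v14) [++-] → (-0.189055, -1.1215, -0.1492)–(-0.6475, -1.1215, -0.1492)  len=0.4584
  (v14,v16,v17) [-+-] → (-0.189055, -1.1215, -0.1492)–(0.6475, -1.1215, -0.1492)  len=0.8366
  (v14,v17,v12) [--+] → (-0.582691, -1.66413, -0.1492)–(-0.9608, -1.66413, -0.1492)  len=0.3781
  (v12,v17,v15) [+-+] → (-0.582691, -1.66413, -0.1492)–(0.9608, -1.66413, -0.1492)  len=1.5435
  (v16,v1,v17) [++-] → (0.876723, -0.724476, -0.1492)–(0.6475, -1.1215, -0.1492)  len=0.4584
  (v17,v1,v2) [-+-] → (0.876723, -0.724476, -0.1492)–(1.295, 0, -0.1492)  len=0.8366
  (v17,v2,v15) [--+] → (1.14986, -1.33668, -0.1492)–(0.9608, -1.66413, -0.1492)  len=0.3781
  (v15,v2,v0) [+-+] → (1.14986, -1.33668, -0.1492)–(1.9216, 0, -0.1492)  len=1.5435

Chained into 2 loop(s):
  loop 1: 12 segments, perimeter = 7.7700
  loop 2: 12 segments, perimeter = 11.5295
Total perimeter = 19.300

loops=2 perimeter=19.300


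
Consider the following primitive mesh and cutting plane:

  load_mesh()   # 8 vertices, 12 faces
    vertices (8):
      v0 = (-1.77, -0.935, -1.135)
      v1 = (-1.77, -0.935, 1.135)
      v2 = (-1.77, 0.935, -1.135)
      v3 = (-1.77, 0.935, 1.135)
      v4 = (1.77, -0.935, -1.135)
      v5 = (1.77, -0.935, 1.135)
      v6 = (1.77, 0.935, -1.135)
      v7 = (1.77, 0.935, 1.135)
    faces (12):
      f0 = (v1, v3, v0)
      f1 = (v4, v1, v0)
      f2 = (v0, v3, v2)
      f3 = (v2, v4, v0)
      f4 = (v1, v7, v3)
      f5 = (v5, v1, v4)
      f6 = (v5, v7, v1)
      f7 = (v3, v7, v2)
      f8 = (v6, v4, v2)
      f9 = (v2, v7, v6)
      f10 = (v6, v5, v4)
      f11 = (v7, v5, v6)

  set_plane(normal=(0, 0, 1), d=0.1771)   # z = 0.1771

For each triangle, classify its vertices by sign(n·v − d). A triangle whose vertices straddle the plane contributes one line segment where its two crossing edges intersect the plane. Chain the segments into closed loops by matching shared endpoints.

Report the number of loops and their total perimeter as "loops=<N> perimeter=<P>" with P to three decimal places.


loops=1 perimeter=10.820

Straddling triangles (8 of 12):
  (v1,v3,v0) [++-] → (-1.77, 0.145893, 0.1771)–(-1.77, -0.935, 0.1771)  len=1.0809
  (v4,v1,v0) [-+-] → (-0.276182, -0.935, 0.1771)–(-1.77, -0.935, 0.1771)  len=1.4938
  (v0,v3,v2) [-+-] → (-1.77, 0.145893, 0.1771)–(-1.77, 0.935, 0.1771)  len=0.7891
  (v5,v1,v4) [++-] → (-0.276182, -0.935, 0.1771)–(1.77, -0.935, 0.1771)  len=2.0462
  (v3,v7,v2) [++-] → (0.276182, 0.935, 0.1771)–(-1.77, 0.935, 0.1771)  len=2.0462
  (v2,v7,v6) [-+-] → (0.276182, 0.935, 0.1771)–(1.77, 0.935, 0.1771)  len=1.4938
  (v6,v5,v4) [-+-] → (1.77, -0.145893, 0.1771)–(1.77, -0.935, 0.1771)  len=0.7891
  (v7,v5,v6) [++-] → (1.77, -0.145893, 0.1771)–(1.77, 0.935, 0.1771)  len=1.0809

Chained into 1 loop(s):
  loop 1: 8 segments, perimeter = 10.8200
Total perimeter = 10.820


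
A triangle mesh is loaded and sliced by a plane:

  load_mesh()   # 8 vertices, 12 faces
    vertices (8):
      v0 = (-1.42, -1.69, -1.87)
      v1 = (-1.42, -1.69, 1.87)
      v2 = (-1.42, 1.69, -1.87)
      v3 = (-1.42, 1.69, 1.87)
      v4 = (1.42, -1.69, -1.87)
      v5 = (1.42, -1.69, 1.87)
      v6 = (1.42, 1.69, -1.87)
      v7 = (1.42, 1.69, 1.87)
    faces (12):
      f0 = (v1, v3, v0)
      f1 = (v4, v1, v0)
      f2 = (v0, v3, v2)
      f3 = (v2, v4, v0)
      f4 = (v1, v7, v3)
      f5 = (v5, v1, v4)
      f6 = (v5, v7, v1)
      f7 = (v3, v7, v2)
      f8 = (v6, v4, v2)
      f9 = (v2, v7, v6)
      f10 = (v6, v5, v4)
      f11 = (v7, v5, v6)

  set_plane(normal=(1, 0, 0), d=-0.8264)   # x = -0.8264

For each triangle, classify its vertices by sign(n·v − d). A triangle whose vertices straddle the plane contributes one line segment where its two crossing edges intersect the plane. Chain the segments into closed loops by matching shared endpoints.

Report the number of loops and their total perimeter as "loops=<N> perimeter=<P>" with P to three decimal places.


loops=1 perimeter=14.240

Straddling triangles (8 of 12):
  (v4,v1,v0) [+--] → (-0.8264, -1.69, 1.08829)–(-0.8264, -1.69, -1.87)  len=2.9583
  (v2,v4,v0) [-+-] → (-0.8264, 0.983532, -1.87)–(-0.8264, -1.69, -1.87)  len=2.6735
  (v1,v7,v3) [-+-] → (-0.8264, -0.983532, 1.87)–(-0.8264, 1.69, 1.87)  len=2.6735
  (v5,v1,v4) [+-+] → (-0.8264, -1.69, 1.87)–(-0.8264, -1.69, 1.08829)  len=0.7817
  (v5,v7,v1) [++-] → (-0.8264, -0.983532, 1.87)–(-0.8264, -1.69, 1.87)  len=0.7065
  (v3,v7,v2) [-+-] → (-0.8264, 1.69, 1.87)–(-0.8264, 1.69, -1.08829)  len=2.9583
  (v6,v4,v2) [++-] → (-0.8264, 0.983532, -1.87)–(-0.8264, 1.69, -1.87)  len=0.7065
  (v2,v7,v6) [-++] → (-0.8264, 1.69, -1.08829)–(-0.8264, 1.69, -1.87)  len=0.7817

Chained into 1 loop(s):
  loop 1: 8 segments, perimeter = 14.2400
Total perimeter = 14.240


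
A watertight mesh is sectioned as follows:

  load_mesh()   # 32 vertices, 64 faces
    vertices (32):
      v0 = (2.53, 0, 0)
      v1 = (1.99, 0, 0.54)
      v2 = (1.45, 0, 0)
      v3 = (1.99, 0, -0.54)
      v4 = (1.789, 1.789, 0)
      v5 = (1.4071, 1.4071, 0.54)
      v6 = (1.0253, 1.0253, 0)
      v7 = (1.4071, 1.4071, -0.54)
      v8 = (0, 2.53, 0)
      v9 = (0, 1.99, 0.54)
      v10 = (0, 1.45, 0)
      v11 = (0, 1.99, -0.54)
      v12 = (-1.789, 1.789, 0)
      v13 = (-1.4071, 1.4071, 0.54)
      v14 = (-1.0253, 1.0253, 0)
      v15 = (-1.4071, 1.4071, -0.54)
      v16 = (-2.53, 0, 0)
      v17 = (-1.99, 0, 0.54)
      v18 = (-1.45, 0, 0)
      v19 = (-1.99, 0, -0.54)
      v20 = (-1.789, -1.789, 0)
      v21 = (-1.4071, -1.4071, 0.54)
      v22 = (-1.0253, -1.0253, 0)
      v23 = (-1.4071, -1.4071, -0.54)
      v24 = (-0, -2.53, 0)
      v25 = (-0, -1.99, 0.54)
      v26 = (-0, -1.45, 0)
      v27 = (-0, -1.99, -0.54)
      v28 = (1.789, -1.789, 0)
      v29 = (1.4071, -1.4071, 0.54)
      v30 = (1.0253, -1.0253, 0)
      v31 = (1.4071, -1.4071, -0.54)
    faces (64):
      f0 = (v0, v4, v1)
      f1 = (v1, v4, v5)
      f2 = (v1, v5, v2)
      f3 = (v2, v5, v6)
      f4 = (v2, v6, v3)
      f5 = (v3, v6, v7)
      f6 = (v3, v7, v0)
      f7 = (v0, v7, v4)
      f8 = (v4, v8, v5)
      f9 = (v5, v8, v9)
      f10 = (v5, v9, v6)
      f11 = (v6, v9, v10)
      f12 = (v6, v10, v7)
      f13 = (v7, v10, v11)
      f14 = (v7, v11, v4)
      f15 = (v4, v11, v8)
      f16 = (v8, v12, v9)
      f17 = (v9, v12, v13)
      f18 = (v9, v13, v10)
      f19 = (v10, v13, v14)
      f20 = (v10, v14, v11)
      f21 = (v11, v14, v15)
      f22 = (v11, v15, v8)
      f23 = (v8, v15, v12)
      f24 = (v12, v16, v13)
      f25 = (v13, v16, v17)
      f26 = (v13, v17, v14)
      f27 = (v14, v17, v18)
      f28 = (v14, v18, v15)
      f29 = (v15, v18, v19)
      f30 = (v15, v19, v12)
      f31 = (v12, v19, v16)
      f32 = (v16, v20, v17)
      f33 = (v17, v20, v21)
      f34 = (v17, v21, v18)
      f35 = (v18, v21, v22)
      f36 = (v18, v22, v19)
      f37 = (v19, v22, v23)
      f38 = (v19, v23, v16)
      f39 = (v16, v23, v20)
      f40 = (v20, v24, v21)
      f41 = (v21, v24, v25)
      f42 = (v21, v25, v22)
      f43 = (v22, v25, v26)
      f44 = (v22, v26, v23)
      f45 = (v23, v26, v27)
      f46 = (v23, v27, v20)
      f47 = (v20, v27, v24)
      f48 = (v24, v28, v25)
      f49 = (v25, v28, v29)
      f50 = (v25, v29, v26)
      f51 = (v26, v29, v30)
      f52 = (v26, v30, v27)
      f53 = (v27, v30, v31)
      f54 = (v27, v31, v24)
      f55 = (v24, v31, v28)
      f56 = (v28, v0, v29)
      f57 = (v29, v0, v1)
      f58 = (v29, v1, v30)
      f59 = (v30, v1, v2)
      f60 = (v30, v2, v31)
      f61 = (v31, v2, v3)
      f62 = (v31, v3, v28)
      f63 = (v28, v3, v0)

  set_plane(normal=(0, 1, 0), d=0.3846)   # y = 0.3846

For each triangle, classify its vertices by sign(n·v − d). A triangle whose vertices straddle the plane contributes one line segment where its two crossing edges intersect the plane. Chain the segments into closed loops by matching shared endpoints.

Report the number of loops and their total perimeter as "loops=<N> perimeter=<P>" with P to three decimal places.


Straddling triangles (16 of 64):
  (v0,v4,v1) [-+-] → (2.3707, 0.3846, 0)–(1.94679, 0.3846, 0.423911)  len=0.5995
  (v1,v4,v5) [-++] → (1.94679, 0.3846, 0.423911)–(1.83068, 0.3846, 0.54)  len=0.1642
  (v1,v5,v2) [-+-] → (1.83068, 0.3846, 0.54)–(1.43827, 0.3846, 0.147597)  len=0.5549
  (v2,v5,v6) [-++] → (1.43827, 0.3846, 0.147597)–(1.29069, 0.3846, 0)  len=0.2087
  (v2,v6,v3) [-+-] → (1.29069, 0.3846, 0)–(1.62813, 0.3846, -0.337441)  len=0.4772
  (v3,v6,v7) [-++] → (1.62813, 0.3846, -0.337441)–(1.83068, 0.3846, -0.54)  len=0.2865
  (v3,v7,v0) [-+-] → (1.83068, 0.3846, -0.54)–(2.22308, 0.3846, -0.147597)  len=0.5549
  (v0,v7,v4) [-++] → (2.22308, 0.3846, -0.147597)–(2.3707, 0.3846, 0)  len=0.2087
  (v12,v16,v13) [+-+] → (-2.3707, 0.3846, 0)–(-2.22308, 0.3846, 0.147597)  len=0.2087
  (v13,v16,v17) [+--] → (-2.22308, 0.3846, 0.147597)–(-1.83068, 0.3846, 0.54)  len=0.5549
  (v13,v17,v14) [+-+] → (-1.83068, 0.3846, 0.54)–(-1.62813, 0.3846, 0.337441)  len=0.2865
  (v14,v17,v18) [+--] → (-1.62813, 0.3846, 0.337441)–(-1.29069, 0.3846, 0)  len=0.4772
  (v14,v18,v15) [+-+] → (-1.29069, 0.3846, 0)–(-1.43827, 0.3846, -0.147597)  len=0.2087
  (v15,v18,v19) [+--] → (-1.43827, 0.3846, -0.147597)–(-1.83068, 0.3846, -0.54)  len=0.5549
  (v15,v19,v12) [+-+] → (-1.83068, 0.3846, -0.54)–(-1.94679, 0.3846, -0.423911)  len=0.1642
  (v12,v19,v16) [+--] → (-1.94679, 0.3846, -0.423911)–(-2.3707, 0.3846, 0)  len=0.5995

Chained into 2 loop(s):
  loop 1: 8 segments, perimeter = 3.0547
  loop 2: 8 segments, perimeter = 3.0547
Total perimeter = 6.109

loops=2 perimeter=6.109


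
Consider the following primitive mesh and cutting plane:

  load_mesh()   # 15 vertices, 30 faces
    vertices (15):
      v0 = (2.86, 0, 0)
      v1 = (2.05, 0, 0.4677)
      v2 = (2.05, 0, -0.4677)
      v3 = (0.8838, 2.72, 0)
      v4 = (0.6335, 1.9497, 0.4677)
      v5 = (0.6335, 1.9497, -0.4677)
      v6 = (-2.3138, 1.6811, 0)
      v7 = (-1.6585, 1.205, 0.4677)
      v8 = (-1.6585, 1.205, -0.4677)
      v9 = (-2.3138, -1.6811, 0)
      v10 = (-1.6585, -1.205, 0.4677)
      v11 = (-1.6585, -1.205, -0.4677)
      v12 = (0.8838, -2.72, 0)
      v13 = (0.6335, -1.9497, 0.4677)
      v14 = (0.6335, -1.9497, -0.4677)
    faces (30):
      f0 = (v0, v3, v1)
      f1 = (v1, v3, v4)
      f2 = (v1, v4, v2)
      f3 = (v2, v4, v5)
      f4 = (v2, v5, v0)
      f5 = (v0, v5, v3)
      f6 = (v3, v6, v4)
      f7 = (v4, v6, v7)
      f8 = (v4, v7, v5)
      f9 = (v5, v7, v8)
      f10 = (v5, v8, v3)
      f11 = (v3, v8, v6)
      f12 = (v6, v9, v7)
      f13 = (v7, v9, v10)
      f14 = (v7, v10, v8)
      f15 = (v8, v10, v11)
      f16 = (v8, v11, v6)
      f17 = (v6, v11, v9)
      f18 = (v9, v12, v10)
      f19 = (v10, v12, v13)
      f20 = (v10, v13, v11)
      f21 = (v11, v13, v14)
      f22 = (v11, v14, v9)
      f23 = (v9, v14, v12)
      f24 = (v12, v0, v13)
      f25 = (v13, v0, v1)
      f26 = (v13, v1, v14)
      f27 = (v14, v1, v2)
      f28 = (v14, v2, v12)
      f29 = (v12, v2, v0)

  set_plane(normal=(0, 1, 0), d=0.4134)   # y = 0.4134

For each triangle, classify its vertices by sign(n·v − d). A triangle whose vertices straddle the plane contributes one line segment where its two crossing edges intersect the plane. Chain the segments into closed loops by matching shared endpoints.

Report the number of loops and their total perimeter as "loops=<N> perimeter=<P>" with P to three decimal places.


loops=2 perimeter=5.352

Straddling triangles (12 of 30):
  (v0,v3,v1) [-+-] → (2.55965, 0.4134, 0)–(1.87275, 0.4134, 0.396616)  len=0.7932
  (v1,v3,v4) [-++] → (1.87275, 0.4134, 0.396616)–(1.74966, 0.4134, 0.4677)  len=0.1421
  (v1,v4,v2) [-+-] → (1.74966, 0.4134, 0.4677)–(1.74966, 0.4134, -0.269365)  len=0.7371
  (v2,v4,v5) [-++] → (1.74966, 0.4134, -0.269365)–(1.74966, 0.4134, -0.4677)  len=0.1983
  (v2,v5,v0) [-+-] → (1.74966, 0.4134, -0.4677)–(2.38791, 0.4134, -0.0991677)  len=0.7370
  (v0,v5,v3) [-++] → (2.38791, 0.4134, -0.0991677)–(2.55965, 0.4134, 0)  len=0.1983
  (v6,v9,v7) [+-+] → (-2.3138, 0.4134, 0)–(-1.83824, 0.4134, 0.339419)  len=0.5843
  (v7,v9,v10) [+--] → (-1.83824, 0.4134, 0.339419)–(-1.6585, 0.4134, 0.4677)  len=0.2208
  (v7,v10,v8) [+-+] → (-1.6585, 0.4134, 0.4677)–(-1.6585, 0.4134, -0.160454)  len=0.6282
  (v8,v10,v11) [+--] → (-1.6585, 0.4134, -0.160454)–(-1.6585, 0.4134, -0.4677)  len=0.3072
  (v8,v11,v6) [+-+] → (-1.6585, 0.4134, -0.4677)–(-2.02596, 0.4134, -0.205434)  len=0.4515
  (v6,v11,v9) [+--] → (-2.02596, 0.4134, -0.205434)–(-2.3138, 0.4134, 0)  len=0.3536

Chained into 2 loop(s):
  loop 1: 6 segments, perimeter = 2.8060
  loop 2: 6 segments, perimeter = 2.5456
Total perimeter = 5.352


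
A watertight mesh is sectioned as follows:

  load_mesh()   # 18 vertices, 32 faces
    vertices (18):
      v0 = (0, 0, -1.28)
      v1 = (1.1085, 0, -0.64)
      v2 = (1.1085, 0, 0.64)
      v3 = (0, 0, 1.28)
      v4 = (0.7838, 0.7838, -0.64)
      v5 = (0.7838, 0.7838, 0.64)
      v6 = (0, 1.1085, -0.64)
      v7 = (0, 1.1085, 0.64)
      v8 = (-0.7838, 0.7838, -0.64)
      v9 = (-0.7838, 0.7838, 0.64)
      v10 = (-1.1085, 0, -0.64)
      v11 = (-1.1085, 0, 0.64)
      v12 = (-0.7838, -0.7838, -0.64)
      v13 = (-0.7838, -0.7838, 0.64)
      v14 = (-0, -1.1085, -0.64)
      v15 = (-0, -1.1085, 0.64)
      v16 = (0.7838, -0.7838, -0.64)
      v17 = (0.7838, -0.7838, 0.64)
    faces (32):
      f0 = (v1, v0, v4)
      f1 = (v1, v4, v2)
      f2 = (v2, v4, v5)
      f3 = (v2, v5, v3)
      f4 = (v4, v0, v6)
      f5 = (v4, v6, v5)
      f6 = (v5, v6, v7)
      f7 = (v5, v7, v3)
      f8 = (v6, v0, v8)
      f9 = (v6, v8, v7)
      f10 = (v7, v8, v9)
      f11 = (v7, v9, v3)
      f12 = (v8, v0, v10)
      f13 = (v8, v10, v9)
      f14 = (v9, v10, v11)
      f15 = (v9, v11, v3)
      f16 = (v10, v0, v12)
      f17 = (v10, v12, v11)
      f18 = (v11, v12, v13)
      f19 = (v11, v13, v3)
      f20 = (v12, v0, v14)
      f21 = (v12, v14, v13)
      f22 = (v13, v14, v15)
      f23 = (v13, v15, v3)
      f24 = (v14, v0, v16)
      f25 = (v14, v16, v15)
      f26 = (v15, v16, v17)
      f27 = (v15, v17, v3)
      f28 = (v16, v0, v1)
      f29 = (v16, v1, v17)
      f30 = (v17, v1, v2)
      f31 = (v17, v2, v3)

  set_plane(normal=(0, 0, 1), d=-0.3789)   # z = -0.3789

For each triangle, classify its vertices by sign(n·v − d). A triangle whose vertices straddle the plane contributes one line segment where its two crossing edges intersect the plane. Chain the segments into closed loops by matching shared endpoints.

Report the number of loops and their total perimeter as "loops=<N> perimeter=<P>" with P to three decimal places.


loops=1 perimeter=6.787

Straddling triangles (16 of 32):
  (v1,v4,v2) [--+] → (0.850034, 0.623917, -0.3789)–(1.1085, 0, -0.3789)  len=0.6753
  (v2,v4,v5) [+-+] → (0.850034, 0.623917, -0.3789)–(0.7838, 0.7838, -0.3789)  len=0.1731
  (v4,v6,v5) [--+] → (0.159883, 1.04227, -0.3789)–(0.7838, 0.7838, -0.3789)  len=0.6753
  (v5,v6,v7) [+-+] → (0.159883, 1.04227, -0.3789)–(0, 1.1085, -0.3789)  len=0.1731
  (v6,v8,v7) [--+] → (-0.623917, 0.850034, -0.3789)–(0, 1.1085, -0.3789)  len=0.6753
  (v7,v8,v9) [+-+] → (-0.623917, 0.850034, -0.3789)–(-0.7838, 0.7838, -0.3789)  len=0.1731
  (v8,v10,v9) [--+] → (-1.04227, 0.159883, -0.3789)–(-0.7838, 0.7838, -0.3789)  len=0.6753
  (v9,v10,v11) [+-+] → (-1.04227, 0.159883, -0.3789)–(-1.1085, 0, -0.3789)  len=0.1731
  (v10,v12,v11) [--+] → (-0.850034, -0.623917, -0.3789)–(-1.1085, 0, -0.3789)  len=0.6753
  (v11,v12,v13) [+-+] → (-0.850034, -0.623917, -0.3789)–(-0.7838, -0.7838, -0.3789)  len=0.1731
  (v12,v14,v13) [--+] → (-0.159883, -1.04227, -0.3789)–(-0.7838, -0.7838, -0.3789)  len=0.6753
  (v13,v14,v15) [+-+] → (-0.159883, -1.04227, -0.3789)–(0, -1.1085, -0.3789)  len=0.1731
  (v14,v16,v15) [--+] → (0.623917, -0.850034, -0.3789)–(0, -1.1085, -0.3789)  len=0.6753
  (v15,v16,v17) [+-+] → (0.623917, -0.850034, -0.3789)–(0.7838, -0.7838, -0.3789)  len=0.1731
  (v16,v1,v17) [--+] → (1.04227, -0.159883, -0.3789)–(0.7838, -0.7838, -0.3789)  len=0.6753
  (v17,v1,v2) [+-+] → (1.04227, -0.159883, -0.3789)–(1.1085, 0, -0.3789)  len=0.1731

Chained into 1 loop(s):
  loop 1: 16 segments, perimeter = 6.7872
Total perimeter = 6.787


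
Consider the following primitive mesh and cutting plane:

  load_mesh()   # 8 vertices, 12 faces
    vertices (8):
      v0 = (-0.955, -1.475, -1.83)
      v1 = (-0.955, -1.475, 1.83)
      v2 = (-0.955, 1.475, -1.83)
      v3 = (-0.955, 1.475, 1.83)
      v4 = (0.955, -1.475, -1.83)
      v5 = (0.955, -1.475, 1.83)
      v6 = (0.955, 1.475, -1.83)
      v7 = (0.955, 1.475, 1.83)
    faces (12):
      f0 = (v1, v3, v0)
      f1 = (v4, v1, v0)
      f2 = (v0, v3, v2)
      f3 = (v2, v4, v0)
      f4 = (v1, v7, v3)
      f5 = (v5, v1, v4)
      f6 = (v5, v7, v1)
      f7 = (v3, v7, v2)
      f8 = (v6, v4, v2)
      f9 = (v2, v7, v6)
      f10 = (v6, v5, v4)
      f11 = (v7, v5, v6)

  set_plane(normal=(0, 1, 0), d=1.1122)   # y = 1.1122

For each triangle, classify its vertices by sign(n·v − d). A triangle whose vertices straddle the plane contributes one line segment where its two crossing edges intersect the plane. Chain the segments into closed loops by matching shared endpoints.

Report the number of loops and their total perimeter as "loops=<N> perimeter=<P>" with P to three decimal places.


loops=1 perimeter=11.140

Straddling triangles (8 of 12):
  (v1,v3,v0) [-+-] → (-0.955, 1.1122, 1.83)–(-0.955, 1.1122, 1.37988)  len=0.4501
  (v0,v3,v2) [-++] → (-0.955, 1.1122, 1.37988)–(-0.955, 1.1122, -1.83)  len=3.2099
  (v2,v4,v0) [+--] → (-0.720102, 1.1122, -1.83)–(-0.955, 1.1122, -1.83)  len=0.2349
  (v1,v7,v3) [-++] → (0.720102, 1.1122, 1.83)–(-0.955, 1.1122, 1.83)  len=1.6751
  (v5,v7,v1) [-+-] → (0.955, 1.1122, 1.83)–(0.720102, 1.1122, 1.83)  len=0.2349
  (v6,v4,v2) [+-+] → (0.955, 1.1122, -1.83)–(-0.720102, 1.1122, -1.83)  len=1.6751
  (v6,v5,v4) [+--] → (0.955, 1.1122, -1.37988)–(0.955, 1.1122, -1.83)  len=0.4501
  (v7,v5,v6) [+-+] → (0.955, 1.1122, 1.83)–(0.955, 1.1122, -1.37988)  len=3.2099

Chained into 1 loop(s):
  loop 1: 8 segments, perimeter = 11.1400
Total perimeter = 11.140


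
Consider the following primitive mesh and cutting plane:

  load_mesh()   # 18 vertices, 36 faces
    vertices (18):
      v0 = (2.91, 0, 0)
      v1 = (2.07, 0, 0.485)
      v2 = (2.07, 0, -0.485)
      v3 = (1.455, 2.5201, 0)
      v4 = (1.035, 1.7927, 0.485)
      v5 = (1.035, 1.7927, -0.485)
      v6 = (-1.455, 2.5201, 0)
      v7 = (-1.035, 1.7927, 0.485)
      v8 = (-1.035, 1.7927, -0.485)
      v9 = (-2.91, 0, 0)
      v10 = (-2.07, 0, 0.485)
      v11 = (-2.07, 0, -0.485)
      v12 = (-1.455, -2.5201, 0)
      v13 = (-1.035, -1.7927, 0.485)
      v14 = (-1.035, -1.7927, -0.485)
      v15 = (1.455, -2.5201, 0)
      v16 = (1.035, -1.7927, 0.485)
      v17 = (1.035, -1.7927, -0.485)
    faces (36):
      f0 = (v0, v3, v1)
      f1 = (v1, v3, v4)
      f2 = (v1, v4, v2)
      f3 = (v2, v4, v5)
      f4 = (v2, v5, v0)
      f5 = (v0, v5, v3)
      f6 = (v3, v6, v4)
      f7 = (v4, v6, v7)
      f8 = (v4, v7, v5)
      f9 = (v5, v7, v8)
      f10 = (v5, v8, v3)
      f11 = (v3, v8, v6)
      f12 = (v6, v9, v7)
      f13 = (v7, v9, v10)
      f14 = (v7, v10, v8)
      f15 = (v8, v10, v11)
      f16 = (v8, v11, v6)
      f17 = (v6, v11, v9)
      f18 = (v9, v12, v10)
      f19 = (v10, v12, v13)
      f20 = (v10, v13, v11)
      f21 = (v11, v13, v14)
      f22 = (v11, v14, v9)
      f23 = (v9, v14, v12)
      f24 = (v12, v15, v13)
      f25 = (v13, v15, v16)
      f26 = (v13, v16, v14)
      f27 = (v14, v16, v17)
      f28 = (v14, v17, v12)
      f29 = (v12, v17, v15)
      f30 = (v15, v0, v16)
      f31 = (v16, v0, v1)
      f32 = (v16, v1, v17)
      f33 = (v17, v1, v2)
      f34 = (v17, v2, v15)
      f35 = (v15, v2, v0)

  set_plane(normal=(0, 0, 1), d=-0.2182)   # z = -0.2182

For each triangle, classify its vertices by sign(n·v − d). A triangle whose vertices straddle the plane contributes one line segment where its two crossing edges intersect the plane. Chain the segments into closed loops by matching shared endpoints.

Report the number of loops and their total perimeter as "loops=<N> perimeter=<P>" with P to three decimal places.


loops=2 perimeter=27.613

Straddling triangles (24 of 36):
  (v1,v4,v2) [++-] → (1.78532, 0.493085, -0.2182)–(2.07, 0, -0.2182)  len=0.5694
  (v2,v4,v5) [-+-] → (1.78532, 0.493085, -0.2182)–(1.035, 1.7927, -0.2182)  len=1.5007
  (v2,v5,v0) [--+] → (2.06644, 0.80653, -0.2182)–(2.53209, 0, -0.2182)  len=0.9313
  (v0,v5,v3) [+-+] → (2.06644, 0.80653, -0.2182)–(1.26604, 2.19284, -0.2182)  len=1.6008
  (v4,v7,v5) [++-] → (0.465643, 1.7927, -0.2182)–(1.035, 1.7927, -0.2182)  len=0.5694
  (v5,v7,v8) [-+-] → (0.465643, 1.7927, -0.2182)–(-1.035, 1.7927, -0.2182)  len=1.5006
  (v5,v8,v3) [--+] → (0.334757, 2.19284, -0.2182)–(1.26604, 2.19284, -0.2182)  len=0.9313
  (v3,v8,v6) [+-+] → (0.334757, 2.19284, -0.2182)–(-1.26604, 2.19284, -0.2182)  len=1.6008
  (v7,v10,v8) [++-] → (-1.31968, 1.29962, -0.2182)–(-1.035, 1.7927, -0.2182)  len=0.5694
  (v8,v10,v11) [-+-] → (-1.31968, 1.29962, -0.2182)–(-2.07, 0, -0.2182)  len=1.5007
  (v8,v11,v6) [--+] → (-1.73169, 1.38631, -0.2182)–(-1.26604, 2.19284, -0.2182)  len=0.9313
  (v6,v11,v9) [+-+] → (-1.73169, 1.38631, -0.2182)–(-2.53209, 0, -0.2182)  len=1.6008
  (v10,v13,v11) [++-] → (-1.78532, -0.493085, -0.2182)–(-2.07, 0, -0.2182)  len=0.5694
  (v11,v13,v14) [-+-] → (-1.78532, -0.493085, -0.2182)–(-1.035, -1.7927, -0.2182)  len=1.5007
  (v11,v14,v9) [--+] → (-2.06644, -0.80653, -0.2182)–(-2.53209, 0, -0.2182)  len=0.9313
  (v9,v14,v12) [+-+] → (-2.06644, -0.80653, -0.2182)–(-1.26604, -2.19284, -0.2182)  len=1.6008
  (v13,v16,v14) [++-] → (-0.465643, -1.7927, -0.2182)–(-1.035, -1.7927, -0.2182)  len=0.5694
  (v14,v16,v17) [-+-] → (-0.465643, -1.7927, -0.2182)–(1.035, -1.7927, -0.2182)  len=1.5006
  (v14,v17,v12) [--+] → (-0.334757, -2.19284, -0.2182)–(-1.26604, -2.19284, -0.2182)  len=0.9313
  (v12,v17,v15) [+-+] → (-0.334757, -2.19284, -0.2182)–(1.26604, -2.19284, -0.2182)  len=1.6008
  (v16,v1,v17) [++-] → (1.31968, -1.29962, -0.2182)–(1.035, -1.7927, -0.2182)  len=0.5694
  (v17,v1,v2) [-+-] → (1.31968, -1.29962, -0.2182)–(2.07, 0, -0.2182)  len=1.5007
  (v17,v2,v15) [--+] → (1.73169, -1.38631, -0.2182)–(1.26604, -2.19284, -0.2182)  len=0.9313
  (v15,v2,v0) [+-+] → (1.73169, -1.38631, -0.2182)–(2.53209, 0, -0.2182)  len=1.6008

Chained into 2 loop(s):
  loop 1: 12 segments, perimeter = 12.4201
  loop 2: 12 segments, perimeter = 15.1925
Total perimeter = 27.613


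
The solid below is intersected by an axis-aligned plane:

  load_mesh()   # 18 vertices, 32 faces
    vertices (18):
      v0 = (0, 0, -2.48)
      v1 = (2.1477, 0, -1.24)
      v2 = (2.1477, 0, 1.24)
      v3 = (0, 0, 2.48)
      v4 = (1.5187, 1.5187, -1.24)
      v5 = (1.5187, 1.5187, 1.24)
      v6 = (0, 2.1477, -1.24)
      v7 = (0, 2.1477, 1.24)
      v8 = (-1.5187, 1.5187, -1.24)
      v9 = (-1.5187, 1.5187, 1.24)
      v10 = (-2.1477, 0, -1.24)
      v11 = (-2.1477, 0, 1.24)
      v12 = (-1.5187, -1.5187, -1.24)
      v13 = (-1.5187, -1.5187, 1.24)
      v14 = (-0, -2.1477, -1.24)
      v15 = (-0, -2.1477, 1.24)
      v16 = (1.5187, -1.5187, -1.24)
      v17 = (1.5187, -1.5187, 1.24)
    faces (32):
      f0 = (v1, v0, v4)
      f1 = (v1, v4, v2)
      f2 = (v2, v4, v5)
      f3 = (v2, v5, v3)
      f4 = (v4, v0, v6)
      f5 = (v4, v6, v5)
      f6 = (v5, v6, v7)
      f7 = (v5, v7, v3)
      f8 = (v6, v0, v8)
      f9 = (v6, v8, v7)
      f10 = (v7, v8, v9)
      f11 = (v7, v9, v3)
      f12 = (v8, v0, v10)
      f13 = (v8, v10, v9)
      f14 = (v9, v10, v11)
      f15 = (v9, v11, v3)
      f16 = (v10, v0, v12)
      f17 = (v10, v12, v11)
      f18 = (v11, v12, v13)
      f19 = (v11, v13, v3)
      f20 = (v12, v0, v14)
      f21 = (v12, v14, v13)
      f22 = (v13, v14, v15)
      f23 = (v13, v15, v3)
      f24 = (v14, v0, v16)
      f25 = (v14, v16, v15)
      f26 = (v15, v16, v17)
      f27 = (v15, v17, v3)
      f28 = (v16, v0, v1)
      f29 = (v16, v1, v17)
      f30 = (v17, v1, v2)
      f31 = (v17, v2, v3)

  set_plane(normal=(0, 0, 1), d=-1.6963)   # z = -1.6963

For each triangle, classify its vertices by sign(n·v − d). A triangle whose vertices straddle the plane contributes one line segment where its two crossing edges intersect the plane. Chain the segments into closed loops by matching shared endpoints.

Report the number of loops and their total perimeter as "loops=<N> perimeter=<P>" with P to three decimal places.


loops=1 perimeter=8.311

Straddling triangles (8 of 32):
  (v1,v0,v4) [+-+] → (1.35738, 0, -1.6963)–(0.959843, 0.959843, -1.6963)  len=1.0389
  (v4,v0,v6) [+-+] → (0.959843, 0.959843, -1.6963)–(0, 1.35738, -1.6963)  len=1.0389
  (v6,v0,v8) [+-+] → (0, 1.35738, -1.6963)–(-0.959843, 0.959843, -1.6963)  len=1.0389
  (v8,v0,v10) [+-+] → (-0.959843, 0.959843, -1.6963)–(-1.35738, 0, -1.6963)  len=1.0389
  (v10,v0,v12) [+-+] → (-1.35738, 0, -1.6963)–(-0.959843, -0.959843, -1.6963)  len=1.0389
  (v12,v0,v14) [+-+] → (-0.959843, -0.959843, -1.6963)–(0, -1.35738, -1.6963)  len=1.0389
  (v14,v0,v16) [+-+] → (0, -1.35738, -1.6963)–(0.959843, -0.959843, -1.6963)  len=1.0389
  (v16,v0,v1) [+-+] → (0.959843, -0.959843, -1.6963)–(1.35738, 0, -1.6963)  len=1.0389

Chained into 1 loop(s):
  loop 1: 8 segments, perimeter = 8.3113
Total perimeter = 8.311


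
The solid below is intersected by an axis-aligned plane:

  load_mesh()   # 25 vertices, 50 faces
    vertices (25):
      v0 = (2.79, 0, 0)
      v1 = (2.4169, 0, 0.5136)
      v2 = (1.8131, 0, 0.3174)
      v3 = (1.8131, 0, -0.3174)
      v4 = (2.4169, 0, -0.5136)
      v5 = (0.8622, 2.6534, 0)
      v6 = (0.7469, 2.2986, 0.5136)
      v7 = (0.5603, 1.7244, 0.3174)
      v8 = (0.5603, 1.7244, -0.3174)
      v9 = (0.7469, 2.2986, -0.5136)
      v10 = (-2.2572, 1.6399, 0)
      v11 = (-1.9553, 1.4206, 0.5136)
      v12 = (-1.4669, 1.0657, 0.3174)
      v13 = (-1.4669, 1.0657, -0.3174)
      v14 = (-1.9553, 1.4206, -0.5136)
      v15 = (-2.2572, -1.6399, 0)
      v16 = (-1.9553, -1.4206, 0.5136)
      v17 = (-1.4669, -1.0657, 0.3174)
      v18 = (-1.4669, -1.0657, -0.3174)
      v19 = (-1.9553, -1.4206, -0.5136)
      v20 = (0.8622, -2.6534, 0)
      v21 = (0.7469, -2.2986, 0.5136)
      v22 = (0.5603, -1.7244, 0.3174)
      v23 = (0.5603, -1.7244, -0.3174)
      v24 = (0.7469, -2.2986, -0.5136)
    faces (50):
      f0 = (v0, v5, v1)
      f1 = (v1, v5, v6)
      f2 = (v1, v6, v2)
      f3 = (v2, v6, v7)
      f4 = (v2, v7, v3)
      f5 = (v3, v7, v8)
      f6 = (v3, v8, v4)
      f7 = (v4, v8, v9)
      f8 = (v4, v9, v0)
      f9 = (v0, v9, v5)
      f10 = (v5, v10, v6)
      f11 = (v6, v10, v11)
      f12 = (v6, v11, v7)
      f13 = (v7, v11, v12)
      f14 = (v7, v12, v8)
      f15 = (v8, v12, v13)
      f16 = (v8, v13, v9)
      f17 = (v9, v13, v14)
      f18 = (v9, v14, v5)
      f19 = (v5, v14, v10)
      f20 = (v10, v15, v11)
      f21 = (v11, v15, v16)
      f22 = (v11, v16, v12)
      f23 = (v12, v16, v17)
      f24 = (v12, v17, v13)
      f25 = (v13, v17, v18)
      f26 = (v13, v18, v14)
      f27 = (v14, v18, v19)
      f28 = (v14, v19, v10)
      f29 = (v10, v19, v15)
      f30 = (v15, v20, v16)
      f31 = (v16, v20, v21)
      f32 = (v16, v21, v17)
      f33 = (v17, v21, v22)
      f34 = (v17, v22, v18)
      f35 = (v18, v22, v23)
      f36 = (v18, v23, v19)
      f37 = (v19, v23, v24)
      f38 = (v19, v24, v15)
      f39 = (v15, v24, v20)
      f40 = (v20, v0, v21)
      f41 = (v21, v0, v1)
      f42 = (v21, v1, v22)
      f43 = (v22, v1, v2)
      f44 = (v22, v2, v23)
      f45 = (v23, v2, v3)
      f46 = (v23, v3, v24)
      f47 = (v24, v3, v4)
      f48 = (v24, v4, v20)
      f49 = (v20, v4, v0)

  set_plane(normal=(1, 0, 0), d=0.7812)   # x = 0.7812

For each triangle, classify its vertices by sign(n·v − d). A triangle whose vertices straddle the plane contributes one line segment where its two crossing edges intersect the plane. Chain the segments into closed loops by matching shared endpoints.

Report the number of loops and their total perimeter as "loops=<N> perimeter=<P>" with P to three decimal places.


Straddling triangles (24 of 50):
  (v1,v5,v6) [++-] → (0.7812, 2.40415, 0.360812)–(0.7812, 2.25139, 0.5136)  len=0.2161
  (v1,v6,v2) [+-+] → (0.7812, 2.25139, 0.5136)–(0.7812, 2.22465, 0.507288)  len=0.0275
  (v2,v6,v7) [+--] → (0.7812, 2.22465, 0.507288)–(0.7812, 1.42035, 0.3174)  len=0.8264
  (v2,v7,v3) [+-+] → (0.7812, 1.42035, 0.3174)–(0.7812, 1.42035, 0.205469)  len=0.1119
  (v3,v7,v8) [+--] → (0.7812, 1.42035, 0.205469)–(0.7812, 1.42035, -0.3174)  len=0.5229
  (v3,v8,v4) [+-+] → (0.7812, 1.42035, -0.3174)–(0.7812, 1.51923, -0.340744)  len=0.1016
  (v4,v8,v9) [+--] → (0.7812, 1.51923, -0.340744)–(0.7812, 2.25139, -0.5136)  len=0.7523
  (v4,v9,v0) [+-+] → (0.7812, 2.25139, -0.5136)–(0.7812, 2.26001, -0.504978)  len=0.0122
  (v0,v9,v5) [+-+] → (0.7812, 2.26001, -0.504978)–(0.7812, 2.40415, -0.360812)  len=0.2039
  (v5,v10,v6) [+--] → (0.7812, 2.62708, 0)–(0.7812, 2.40415, 0.360812)  len=0.4241
  (v9,v14,v5) [--+] → (0.7812, 2.61796, -0.0147654)–(0.7812, 2.40415, -0.360812)  len=0.4068
  (v5,v14,v10) [+--] → (0.7812, 2.61796, -0.0147654)–(0.7812, 2.62708, 0)  len=0.0174
  (v15,v20,v16) [-+-] → (0.7812, -2.62708, 0)–(0.7812, -2.61796, 0.0147654)  len=0.0174
  (v16,v20,v21) [-+-] → (0.7812, -2.61796, 0.0147654)–(0.7812, -2.40415, 0.360812)  len=0.4068
  (v15,v24,v20) [--+] → (0.7812, -2.40415, -0.360812)–(0.7812, -2.62708, 0)  len=0.4241
  (v20,v0,v21) [++-] → (0.7812, -2.26001, 0.504978)–(0.7812, -2.40415, 0.360812)  len=0.2039
  (v21,v0,v1) [-++] → (0.7812, -2.26001, 0.504978)–(0.7812, -2.25139, 0.5136)  len=0.0122
  (v21,v1,v22) [-+-] → (0.7812, -2.25139, 0.5136)–(0.7812, -1.51923, 0.340744)  len=0.7523
  (v22,v1,v2) [-++] → (0.7812, -1.51923, 0.340744)–(0.7812, -1.42035, 0.3174)  len=0.1016
  (v22,v2,v23) [-+-] → (0.7812, -1.42035, 0.3174)–(0.7812, -1.42035, -0.205469)  len=0.5229
  (v23,v2,v3) [-++] → (0.7812, -1.42035, -0.205469)–(0.7812, -1.42035, -0.3174)  len=0.1119
  (v23,v3,v24) [-+-] → (0.7812, -1.42035, -0.3174)–(0.7812, -2.22465, -0.507288)  len=0.8264
  (v24,v3,v4) [-++] → (0.7812, -2.22465, -0.507288)–(0.7812, -2.25139, -0.5136)  len=0.0275
  (v24,v4,v20) [-++] → (0.7812, -2.25139, -0.5136)–(0.7812, -2.40415, -0.360812)  len=0.2161

Chained into 2 loop(s):
  loop 1: 12 segments, perimeter = 3.6229
  loop 2: 12 segments, perimeter = 3.6229
Total perimeter = 7.246

loops=2 perimeter=7.246
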